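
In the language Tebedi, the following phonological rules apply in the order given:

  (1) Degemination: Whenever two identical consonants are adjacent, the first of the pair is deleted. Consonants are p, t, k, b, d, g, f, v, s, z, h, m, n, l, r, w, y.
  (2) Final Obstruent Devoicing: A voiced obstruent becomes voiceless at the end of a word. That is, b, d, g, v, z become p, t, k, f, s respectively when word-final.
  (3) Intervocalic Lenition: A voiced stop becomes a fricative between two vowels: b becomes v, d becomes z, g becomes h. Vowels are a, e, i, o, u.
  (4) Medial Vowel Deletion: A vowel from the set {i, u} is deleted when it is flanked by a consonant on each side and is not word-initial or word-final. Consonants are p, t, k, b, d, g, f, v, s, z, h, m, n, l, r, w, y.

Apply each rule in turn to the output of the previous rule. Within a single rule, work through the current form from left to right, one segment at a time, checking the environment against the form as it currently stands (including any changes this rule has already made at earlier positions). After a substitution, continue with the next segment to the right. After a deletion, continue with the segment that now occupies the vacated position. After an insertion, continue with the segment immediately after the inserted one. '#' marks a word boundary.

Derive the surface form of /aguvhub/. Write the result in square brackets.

(1) Degemination: no change — [aguvhub]
(2) Final Obstruent Devoicing: [aguvhub] → [aguvhup]
(3) Intervocalic Lenition: [aguvhup] → [ahuvhup]
(4) Medial Vowel Deletion: [ahuvhup] → [ahvhp]

[ahvhp]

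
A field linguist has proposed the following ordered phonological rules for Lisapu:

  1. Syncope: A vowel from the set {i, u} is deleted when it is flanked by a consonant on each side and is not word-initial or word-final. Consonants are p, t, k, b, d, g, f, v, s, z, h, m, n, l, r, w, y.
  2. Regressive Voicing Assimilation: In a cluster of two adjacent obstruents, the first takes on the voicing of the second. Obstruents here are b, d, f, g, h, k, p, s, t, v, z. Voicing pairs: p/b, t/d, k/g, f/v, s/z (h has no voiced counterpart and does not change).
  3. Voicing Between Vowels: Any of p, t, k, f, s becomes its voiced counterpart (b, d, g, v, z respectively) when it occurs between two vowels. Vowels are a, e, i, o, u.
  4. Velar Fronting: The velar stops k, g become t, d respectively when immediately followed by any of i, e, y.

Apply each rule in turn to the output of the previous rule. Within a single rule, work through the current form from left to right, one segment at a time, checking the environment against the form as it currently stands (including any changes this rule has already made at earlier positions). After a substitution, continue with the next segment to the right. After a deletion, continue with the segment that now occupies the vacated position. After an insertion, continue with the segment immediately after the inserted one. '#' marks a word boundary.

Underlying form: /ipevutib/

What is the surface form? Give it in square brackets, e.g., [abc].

1 Syncope: [ipevutib] → [ipevtb]
2 Regressive Voicing Assimilation: [ipevtb] → [ipefdb]
3 Voicing Between Vowels: [ipefdb] → [ibefdb]
4 Velar Fronting: no change — [ibefdb]

[ibefdb]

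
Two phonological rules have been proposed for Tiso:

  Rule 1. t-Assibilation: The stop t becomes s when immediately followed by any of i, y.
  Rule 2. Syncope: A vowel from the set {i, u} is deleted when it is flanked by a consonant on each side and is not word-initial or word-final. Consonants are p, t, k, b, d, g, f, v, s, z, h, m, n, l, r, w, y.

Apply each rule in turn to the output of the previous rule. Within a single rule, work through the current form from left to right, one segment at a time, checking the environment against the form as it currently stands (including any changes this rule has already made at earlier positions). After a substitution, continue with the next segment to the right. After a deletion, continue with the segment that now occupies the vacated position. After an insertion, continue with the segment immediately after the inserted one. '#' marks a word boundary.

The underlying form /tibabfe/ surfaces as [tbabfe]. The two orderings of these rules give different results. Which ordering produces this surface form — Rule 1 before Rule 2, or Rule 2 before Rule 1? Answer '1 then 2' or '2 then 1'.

Order 1 then 2:
  1 t-Assibilation: [tibabfe] → [sibabfe]
  2 Syncope: [sibabfe] → [sbabfe]
  result: [sbabfe]
Order 2 then 1:
  2 Syncope: [tibabfe] → [tbabfe]
  1 t-Assibilation: no change — [tbabfe]
  result: [tbabfe]

2 then 1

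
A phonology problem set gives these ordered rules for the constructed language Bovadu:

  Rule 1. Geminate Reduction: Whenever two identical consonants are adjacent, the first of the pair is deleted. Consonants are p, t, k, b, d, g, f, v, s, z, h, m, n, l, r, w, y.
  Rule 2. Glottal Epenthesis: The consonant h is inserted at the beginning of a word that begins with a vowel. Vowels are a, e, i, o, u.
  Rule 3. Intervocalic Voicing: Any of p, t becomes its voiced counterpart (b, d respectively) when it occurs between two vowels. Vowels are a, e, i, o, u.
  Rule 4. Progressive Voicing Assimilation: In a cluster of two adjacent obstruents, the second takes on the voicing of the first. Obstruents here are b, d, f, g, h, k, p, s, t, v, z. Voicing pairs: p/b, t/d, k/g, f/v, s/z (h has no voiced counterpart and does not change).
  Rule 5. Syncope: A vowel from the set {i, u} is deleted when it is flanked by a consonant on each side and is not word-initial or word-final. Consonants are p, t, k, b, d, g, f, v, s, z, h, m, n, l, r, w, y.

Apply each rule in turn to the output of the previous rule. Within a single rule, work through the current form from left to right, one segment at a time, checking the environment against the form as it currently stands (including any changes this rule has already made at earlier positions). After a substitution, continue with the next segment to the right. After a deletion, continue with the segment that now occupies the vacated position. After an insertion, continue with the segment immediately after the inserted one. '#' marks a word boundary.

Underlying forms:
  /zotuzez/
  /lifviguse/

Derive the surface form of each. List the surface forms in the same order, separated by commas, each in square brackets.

[zodzez], [lffgse]

/zotuzez/:
  Rule 1 Geminate Reduction: no change — [zotuzez]
  Rule 2 Glottal Epenthesis: no change — [zotuzez]
  Rule 3 Intervocalic Voicing: [zotuzez] → [zoduzez]
  Rule 4 Progressive Voicing Assimilation: no change — [zoduzez]
  Rule 5 Syncope: [zoduzez] → [zodzez]
/lifviguse/:
  Rule 1 Geminate Reduction: no change — [lifviguse]
  Rule 2 Glottal Epenthesis: no change — [lifviguse]
  Rule 3 Intervocalic Voicing: no change — [lifviguse]
  Rule 4 Progressive Voicing Assimilation: [lifviguse] → [liffiguse]
  Rule 5 Syncope: [liffiguse] → [lffgse]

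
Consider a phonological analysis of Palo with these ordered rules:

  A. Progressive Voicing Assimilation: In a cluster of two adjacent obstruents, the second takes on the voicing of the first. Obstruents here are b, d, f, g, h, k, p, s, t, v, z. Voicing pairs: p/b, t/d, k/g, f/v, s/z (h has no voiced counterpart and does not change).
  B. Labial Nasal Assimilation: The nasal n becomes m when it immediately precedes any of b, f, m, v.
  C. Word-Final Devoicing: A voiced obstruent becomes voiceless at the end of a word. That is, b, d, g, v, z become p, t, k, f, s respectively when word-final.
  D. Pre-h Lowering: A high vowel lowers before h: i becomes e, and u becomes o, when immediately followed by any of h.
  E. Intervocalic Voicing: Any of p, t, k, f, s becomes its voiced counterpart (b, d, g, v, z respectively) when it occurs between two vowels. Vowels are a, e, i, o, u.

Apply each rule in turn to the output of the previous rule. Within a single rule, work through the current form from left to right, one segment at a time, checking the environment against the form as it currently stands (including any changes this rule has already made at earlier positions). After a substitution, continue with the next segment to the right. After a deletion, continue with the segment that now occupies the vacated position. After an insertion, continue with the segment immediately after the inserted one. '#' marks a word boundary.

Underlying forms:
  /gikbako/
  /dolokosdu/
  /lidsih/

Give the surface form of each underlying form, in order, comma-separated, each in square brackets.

/gikbako/:
  A Progressive Voicing Assimilation: [gikbako] → [gikpako]
  B Labial Nasal Assimilation: no change — [gikpako]
  C Word-Final Devoicing: no change — [gikpako]
  D Pre-h Lowering: no change — [gikpako]
  E Intervocalic Voicing: [gikpako] → [gikpago]
/dolokosdu/:
  A Progressive Voicing Assimilation: [dolokosdu] → [dolokostu]
  B Labial Nasal Assimilation: no change — [dolokostu]
  C Word-Final Devoicing: no change — [dolokostu]
  D Pre-h Lowering: no change — [dolokostu]
  E Intervocalic Voicing: [dolokostu] → [dologostu]
/lidsih/:
  A Progressive Voicing Assimilation: [lidsih] → [lidzih]
  B Labial Nasal Assimilation: no change — [lidzih]
  C Word-Final Devoicing: no change — [lidzih]
  D Pre-h Lowering: [lidzih] → [lidzeh]
  E Intervocalic Voicing: no change — [lidzeh]

[gikpago], [dologostu], [lidzeh]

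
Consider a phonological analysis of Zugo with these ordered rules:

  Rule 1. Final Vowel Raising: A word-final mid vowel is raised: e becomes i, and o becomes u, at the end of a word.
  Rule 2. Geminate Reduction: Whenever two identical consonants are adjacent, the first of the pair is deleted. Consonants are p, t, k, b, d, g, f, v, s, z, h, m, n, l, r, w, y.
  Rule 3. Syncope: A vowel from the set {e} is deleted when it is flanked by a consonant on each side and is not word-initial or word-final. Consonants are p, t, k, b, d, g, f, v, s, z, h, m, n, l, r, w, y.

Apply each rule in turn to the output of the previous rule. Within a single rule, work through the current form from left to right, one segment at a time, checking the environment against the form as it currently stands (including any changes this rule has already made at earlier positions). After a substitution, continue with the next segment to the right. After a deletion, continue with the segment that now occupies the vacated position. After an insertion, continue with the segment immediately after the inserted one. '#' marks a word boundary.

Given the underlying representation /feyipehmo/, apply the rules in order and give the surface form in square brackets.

[fyiphmu]

Rule 1 Final Vowel Raising: [feyipehmo] → [feyipehmu]
Rule 2 Geminate Reduction: no change — [feyipehmu]
Rule 3 Syncope: [feyipehmu] → [fyiphmu]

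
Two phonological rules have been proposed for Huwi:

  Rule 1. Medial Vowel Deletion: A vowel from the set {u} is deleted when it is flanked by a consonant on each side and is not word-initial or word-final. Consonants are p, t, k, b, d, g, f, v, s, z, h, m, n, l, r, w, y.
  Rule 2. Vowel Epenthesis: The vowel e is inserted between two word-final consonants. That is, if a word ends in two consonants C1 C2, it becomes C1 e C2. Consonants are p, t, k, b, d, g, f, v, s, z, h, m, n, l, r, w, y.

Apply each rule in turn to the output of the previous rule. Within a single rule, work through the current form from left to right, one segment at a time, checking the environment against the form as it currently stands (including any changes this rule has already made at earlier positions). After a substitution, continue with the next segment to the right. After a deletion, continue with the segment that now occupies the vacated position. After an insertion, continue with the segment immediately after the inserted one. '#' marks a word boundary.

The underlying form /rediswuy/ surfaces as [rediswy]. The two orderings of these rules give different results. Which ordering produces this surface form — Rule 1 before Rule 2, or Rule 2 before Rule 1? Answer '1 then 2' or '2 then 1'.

Order 1 then 2:
  1 Medial Vowel Deletion: [rediswuy] → [rediswy]
  2 Vowel Epenthesis: [rediswy] → [rediswey]
  result: [rediswey]
Order 2 then 1:
  2 Vowel Epenthesis: no change — [rediswuy]
  1 Medial Vowel Deletion: [rediswuy] → [rediswy]
  result: [rediswy]

2 then 1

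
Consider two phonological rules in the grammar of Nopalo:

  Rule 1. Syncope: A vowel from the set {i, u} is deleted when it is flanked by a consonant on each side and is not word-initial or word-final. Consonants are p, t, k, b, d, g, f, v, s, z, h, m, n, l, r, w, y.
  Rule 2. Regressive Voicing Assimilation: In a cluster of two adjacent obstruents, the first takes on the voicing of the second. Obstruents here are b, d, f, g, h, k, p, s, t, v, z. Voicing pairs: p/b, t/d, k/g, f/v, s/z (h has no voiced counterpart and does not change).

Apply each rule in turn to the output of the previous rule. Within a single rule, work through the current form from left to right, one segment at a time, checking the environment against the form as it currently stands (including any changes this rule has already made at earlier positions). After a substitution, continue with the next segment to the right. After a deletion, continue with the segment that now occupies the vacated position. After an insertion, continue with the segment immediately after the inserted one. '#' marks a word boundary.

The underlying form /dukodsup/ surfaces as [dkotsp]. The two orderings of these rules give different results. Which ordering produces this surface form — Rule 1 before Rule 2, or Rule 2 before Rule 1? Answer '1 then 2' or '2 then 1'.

Order 1 then 2:
  1 Syncope: [dukodsup] → [dkodsp]
  2 Regressive Voicing Assimilation: [dkodsp] → [tkotsp]
  result: [tkotsp]
Order 2 then 1:
  2 Regressive Voicing Assimilation: [dukodsup] → [dukotsup]
  1 Syncope: [dukotsup] → [dkotsp]
  result: [dkotsp]

2 then 1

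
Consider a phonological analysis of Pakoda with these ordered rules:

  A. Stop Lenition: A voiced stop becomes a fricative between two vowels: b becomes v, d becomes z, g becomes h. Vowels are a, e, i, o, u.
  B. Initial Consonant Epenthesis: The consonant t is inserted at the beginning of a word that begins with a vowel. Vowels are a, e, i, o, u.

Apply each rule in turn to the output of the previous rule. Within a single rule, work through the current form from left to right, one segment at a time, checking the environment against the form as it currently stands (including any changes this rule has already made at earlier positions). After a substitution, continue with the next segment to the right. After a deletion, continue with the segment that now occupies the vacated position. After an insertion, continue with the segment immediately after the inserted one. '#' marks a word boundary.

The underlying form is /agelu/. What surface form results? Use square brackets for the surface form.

A Stop Lenition: [agelu] → [ahelu]
B Initial Consonant Epenthesis: [ahelu] → [tahelu]

[tahelu]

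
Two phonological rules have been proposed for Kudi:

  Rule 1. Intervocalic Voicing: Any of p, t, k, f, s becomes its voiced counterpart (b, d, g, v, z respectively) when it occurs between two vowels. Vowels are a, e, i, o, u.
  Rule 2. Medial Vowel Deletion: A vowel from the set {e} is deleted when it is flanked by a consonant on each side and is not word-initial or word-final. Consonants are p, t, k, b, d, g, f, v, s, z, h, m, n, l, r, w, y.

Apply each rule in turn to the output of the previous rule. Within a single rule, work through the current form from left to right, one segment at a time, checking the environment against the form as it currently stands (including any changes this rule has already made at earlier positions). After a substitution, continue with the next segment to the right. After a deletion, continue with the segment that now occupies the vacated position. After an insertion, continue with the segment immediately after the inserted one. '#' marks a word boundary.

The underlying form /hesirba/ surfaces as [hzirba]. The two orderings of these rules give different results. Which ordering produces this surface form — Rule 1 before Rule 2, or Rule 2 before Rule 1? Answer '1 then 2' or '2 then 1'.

Order 1 then 2:
  1 Intervocalic Voicing: [hesirba] → [hezirba]
  2 Medial Vowel Deletion: [hezirba] → [hzirba]
  result: [hzirba]
Order 2 then 1:
  2 Medial Vowel Deletion: [hesirba] → [hsirba]
  1 Intervocalic Voicing: no change — [hsirba]
  result: [hsirba]

1 then 2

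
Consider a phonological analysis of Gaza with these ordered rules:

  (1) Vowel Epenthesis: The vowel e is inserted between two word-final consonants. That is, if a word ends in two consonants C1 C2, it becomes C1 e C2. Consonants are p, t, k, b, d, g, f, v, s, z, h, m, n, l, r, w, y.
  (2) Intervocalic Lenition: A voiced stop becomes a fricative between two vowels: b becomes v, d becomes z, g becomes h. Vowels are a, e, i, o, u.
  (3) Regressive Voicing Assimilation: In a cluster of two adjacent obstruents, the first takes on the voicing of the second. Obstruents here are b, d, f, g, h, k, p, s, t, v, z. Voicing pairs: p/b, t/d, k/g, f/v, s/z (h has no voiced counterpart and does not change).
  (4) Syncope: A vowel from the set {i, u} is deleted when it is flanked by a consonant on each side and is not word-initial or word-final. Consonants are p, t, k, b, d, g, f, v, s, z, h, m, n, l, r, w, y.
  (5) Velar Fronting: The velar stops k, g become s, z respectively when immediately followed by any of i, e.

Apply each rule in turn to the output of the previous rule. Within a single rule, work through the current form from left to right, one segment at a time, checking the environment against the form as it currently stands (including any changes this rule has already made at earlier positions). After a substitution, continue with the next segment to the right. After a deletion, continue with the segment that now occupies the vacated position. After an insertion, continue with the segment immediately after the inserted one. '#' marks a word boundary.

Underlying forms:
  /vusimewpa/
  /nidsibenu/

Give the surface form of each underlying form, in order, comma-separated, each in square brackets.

[vsmewpa], [ntsvenu]

/vusimewpa/:
  (1) Vowel Epenthesis: no change — [vusimewpa]
  (2) Intervocalic Lenition: no change — [vusimewpa]
  (3) Regressive Voicing Assimilation: no change — [vusimewpa]
  (4) Syncope: [vusimewpa] → [vsmewpa]
  (5) Velar Fronting: no change — [vsmewpa]
/nidsibenu/:
  (1) Vowel Epenthesis: no change — [nidsibenu]
  (2) Intervocalic Lenition: [nidsibenu] → [nidsivenu]
  (3) Regressive Voicing Assimilation: [nidsivenu] → [nitsivenu]
  (4) Syncope: [nitsivenu] → [ntsvenu]
  (5) Velar Fronting: no change — [ntsvenu]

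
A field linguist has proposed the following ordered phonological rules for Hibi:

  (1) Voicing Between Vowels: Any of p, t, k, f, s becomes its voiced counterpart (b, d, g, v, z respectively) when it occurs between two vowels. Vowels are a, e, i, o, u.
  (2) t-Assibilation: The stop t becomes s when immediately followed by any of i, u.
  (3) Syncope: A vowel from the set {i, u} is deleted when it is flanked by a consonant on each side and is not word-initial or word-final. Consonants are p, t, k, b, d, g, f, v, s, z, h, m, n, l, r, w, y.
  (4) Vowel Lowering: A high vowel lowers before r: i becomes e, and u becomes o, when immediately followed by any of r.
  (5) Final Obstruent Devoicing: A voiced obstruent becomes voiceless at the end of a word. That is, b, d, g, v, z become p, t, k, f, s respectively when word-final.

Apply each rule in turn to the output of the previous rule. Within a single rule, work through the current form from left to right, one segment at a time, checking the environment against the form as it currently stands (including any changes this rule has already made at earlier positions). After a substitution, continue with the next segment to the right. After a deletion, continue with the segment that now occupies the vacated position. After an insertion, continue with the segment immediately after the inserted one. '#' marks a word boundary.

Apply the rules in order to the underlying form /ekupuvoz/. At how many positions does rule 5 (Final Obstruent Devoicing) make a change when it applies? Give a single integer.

(1) Voicing Between Vowels: [ekupuvoz] → [egubuvoz]
(2) t-Assibilation: no change — [egubuvoz]
(3) Syncope: [egubuvoz] → [egbvoz]
(4) Vowel Lowering: no change — [egbvoz]
(5) Final Obstruent Devoicing: [egbvoz] → [egbvos]
Rule 5 changed 1 position(s).

1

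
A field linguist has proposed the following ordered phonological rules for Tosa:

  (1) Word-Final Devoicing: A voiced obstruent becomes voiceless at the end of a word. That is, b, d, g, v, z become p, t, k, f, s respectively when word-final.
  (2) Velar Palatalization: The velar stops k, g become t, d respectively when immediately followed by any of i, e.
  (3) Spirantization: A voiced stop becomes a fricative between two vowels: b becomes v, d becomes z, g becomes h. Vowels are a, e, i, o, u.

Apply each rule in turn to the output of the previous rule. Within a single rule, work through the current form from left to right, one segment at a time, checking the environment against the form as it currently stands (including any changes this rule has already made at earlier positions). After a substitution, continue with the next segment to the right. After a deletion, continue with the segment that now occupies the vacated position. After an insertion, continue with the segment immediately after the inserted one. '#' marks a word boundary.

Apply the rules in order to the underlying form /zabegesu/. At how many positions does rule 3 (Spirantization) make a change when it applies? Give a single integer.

(1) Word-Final Devoicing: no change — [zabegesu]
(2) Velar Palatalization: [zabegesu] → [zabedesu]
(3) Spirantization: [zabedesu] → [zavezesu]
Rule 3 changed 2 position(s).

2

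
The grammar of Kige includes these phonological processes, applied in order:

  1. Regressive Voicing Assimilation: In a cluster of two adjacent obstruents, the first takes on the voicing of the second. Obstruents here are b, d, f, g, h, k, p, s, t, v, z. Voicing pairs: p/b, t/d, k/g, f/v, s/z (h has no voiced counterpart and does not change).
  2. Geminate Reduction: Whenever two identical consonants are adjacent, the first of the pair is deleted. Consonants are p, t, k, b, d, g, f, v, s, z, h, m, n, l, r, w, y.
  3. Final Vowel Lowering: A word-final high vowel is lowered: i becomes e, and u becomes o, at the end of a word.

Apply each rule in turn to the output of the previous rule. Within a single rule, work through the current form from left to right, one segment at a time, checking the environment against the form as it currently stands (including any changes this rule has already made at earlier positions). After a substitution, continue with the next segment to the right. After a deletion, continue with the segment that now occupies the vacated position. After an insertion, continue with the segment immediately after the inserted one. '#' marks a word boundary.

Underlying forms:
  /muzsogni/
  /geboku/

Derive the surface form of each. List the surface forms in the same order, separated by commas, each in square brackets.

[musogne], [geboko]

/muzsogni/:
  1 Regressive Voicing Assimilation: [muzsogni] → [mussogni]
  2 Geminate Reduction: [mussogni] → [musogni]
  3 Final Vowel Lowering: [musogni] → [musogne]
/geboku/:
  1 Regressive Voicing Assimilation: no change — [geboku]
  2 Geminate Reduction: no change — [geboku]
  3 Final Vowel Lowering: [geboku] → [geboko]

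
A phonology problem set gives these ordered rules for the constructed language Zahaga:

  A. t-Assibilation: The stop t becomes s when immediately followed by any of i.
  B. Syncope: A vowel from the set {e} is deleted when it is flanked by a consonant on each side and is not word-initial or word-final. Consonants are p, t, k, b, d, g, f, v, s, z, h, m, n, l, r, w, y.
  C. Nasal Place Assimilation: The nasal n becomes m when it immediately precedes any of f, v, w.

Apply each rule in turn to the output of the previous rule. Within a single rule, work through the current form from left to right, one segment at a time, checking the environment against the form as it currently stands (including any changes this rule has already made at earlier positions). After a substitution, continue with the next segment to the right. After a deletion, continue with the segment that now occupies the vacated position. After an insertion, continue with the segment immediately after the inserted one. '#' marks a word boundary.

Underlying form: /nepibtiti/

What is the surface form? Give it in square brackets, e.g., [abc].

A t-Assibilation: [nepibtiti] → [nepibsisi]
B Syncope: [nepibsisi] → [npibsisi]
C Nasal Place Assimilation: no change — [npibsisi]

[npibsisi]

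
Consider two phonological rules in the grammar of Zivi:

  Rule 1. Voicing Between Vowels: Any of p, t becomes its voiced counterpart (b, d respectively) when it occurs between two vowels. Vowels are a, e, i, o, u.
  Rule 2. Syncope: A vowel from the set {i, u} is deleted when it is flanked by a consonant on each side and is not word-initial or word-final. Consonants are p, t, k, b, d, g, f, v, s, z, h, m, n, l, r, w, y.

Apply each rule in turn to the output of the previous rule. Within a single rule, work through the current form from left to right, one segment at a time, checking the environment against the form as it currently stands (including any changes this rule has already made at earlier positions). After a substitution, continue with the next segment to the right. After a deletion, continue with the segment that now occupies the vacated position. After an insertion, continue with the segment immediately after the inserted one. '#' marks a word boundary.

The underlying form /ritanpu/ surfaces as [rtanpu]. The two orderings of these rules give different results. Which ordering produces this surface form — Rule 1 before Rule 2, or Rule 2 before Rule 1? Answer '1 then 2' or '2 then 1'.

Order 1 then 2:
  1 Voicing Between Vowels: [ritanpu] → [ridanpu]
  2 Syncope: [ridanpu] → [rdanpu]
  result: [rdanpu]
Order 2 then 1:
  2 Syncope: [ritanpu] → [rtanpu]
  1 Voicing Between Vowels: no change — [rtanpu]
  result: [rtanpu]

2 then 1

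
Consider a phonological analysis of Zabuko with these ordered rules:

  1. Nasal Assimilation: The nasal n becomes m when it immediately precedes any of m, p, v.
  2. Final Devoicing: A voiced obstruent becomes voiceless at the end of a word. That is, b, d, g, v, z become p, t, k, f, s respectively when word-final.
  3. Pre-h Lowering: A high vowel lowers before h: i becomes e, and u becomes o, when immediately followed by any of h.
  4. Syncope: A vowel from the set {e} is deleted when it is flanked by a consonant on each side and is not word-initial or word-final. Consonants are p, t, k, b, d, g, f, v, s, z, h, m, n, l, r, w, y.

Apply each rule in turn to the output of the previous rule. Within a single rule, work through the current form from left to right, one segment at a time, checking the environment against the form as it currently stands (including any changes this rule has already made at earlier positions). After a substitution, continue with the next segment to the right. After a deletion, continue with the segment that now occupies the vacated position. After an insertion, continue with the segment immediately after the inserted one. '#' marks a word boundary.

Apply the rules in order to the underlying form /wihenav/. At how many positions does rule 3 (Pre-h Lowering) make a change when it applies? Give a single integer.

1 Nasal Assimilation: no change — [wihenav]
2 Final Devoicing: [wihenav] → [wihenaf]
3 Pre-h Lowering: [wihenaf] → [wehenaf]
4 Syncope: [wehenaf] → [whnaf]
Rule 3 changed 1 position(s).

1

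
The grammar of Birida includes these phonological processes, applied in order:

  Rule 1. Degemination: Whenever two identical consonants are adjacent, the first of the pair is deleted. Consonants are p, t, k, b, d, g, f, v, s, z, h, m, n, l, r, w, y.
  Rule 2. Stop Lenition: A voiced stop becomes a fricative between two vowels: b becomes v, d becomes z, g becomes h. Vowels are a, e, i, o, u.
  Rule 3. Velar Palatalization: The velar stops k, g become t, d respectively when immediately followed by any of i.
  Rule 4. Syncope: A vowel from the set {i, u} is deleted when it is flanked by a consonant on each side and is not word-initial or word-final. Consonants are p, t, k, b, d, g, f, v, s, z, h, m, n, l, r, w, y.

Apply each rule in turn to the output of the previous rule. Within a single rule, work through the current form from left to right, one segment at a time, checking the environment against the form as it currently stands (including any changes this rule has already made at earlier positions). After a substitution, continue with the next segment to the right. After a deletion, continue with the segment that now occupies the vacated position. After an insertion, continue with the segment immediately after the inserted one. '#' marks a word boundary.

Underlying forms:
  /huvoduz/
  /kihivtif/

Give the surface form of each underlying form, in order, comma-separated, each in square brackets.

[hvozz], [thvtf]

/huvoduz/:
  Rule 1 Degemination: no change — [huvoduz]
  Rule 2 Stop Lenition: [huvoduz] → [huvozuz]
  Rule 3 Velar Palatalization: no change — [huvozuz]
  Rule 4 Syncope: [huvozuz] → [hvozz]
/kihivtif/:
  Rule 1 Degemination: no change — [kihivtif]
  Rule 2 Stop Lenition: no change — [kihivtif]
  Rule 3 Velar Palatalization: [kihivtif] → [tihivtif]
  Rule 4 Syncope: [tihivtif] → [thvtf]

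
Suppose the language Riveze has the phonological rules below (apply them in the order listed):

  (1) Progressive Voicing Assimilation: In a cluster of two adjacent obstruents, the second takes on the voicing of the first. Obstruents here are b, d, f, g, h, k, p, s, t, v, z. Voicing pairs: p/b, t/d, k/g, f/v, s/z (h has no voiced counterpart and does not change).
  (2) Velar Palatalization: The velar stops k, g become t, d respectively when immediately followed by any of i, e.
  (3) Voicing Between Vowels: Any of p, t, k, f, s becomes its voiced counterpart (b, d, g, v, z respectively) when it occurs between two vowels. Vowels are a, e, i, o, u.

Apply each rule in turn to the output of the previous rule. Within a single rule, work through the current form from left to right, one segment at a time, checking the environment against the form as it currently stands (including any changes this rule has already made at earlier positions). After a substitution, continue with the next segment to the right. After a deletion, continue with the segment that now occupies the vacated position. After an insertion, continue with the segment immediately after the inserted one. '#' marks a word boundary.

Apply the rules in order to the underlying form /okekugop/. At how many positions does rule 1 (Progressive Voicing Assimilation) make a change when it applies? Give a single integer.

0

(1) Progressive Voicing Assimilation: no change — [okekugop]
(2) Velar Palatalization: [okekugop] → [otekugop]
(3) Voicing Between Vowels: [otekugop] → [odegugop]
Rule 1 changed 0 position(s).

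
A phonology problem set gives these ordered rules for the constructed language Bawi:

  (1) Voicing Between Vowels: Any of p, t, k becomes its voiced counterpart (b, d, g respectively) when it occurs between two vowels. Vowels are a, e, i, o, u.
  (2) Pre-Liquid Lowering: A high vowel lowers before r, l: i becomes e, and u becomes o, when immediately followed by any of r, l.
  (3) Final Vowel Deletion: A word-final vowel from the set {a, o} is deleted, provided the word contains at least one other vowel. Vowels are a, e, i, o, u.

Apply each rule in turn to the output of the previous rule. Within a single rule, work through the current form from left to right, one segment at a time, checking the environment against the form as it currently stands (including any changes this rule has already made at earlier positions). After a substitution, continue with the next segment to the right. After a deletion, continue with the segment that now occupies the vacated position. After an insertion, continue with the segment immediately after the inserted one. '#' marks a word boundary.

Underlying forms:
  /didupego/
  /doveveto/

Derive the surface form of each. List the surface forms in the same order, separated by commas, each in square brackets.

[didubeg], [doveved]

/didupego/:
  (1) Voicing Between Vowels: [didupego] → [didubego]
  (2) Pre-Liquid Lowering: no change — [didubego]
  (3) Final Vowel Deletion: [didubego] → [didubeg]
/doveveto/:
  (1) Voicing Between Vowels: [doveveto] → [dovevedo]
  (2) Pre-Liquid Lowering: no change — [dovevedo]
  (3) Final Vowel Deletion: [dovevedo] → [doveved]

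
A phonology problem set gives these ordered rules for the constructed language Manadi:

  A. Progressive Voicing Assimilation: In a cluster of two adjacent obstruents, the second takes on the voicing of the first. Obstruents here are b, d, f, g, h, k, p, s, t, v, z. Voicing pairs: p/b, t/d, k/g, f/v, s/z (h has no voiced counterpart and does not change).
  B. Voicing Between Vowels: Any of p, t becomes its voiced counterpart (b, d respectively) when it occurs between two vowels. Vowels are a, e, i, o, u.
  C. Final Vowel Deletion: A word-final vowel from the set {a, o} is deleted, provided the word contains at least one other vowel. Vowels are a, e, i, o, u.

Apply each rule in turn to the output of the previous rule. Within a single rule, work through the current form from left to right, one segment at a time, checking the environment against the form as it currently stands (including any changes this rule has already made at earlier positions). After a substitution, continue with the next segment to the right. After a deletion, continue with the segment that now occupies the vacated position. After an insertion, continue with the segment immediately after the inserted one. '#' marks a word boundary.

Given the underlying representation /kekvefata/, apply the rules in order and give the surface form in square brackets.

[kekfefad]

A Progressive Voicing Assimilation: [kekvefata] → [kekfefata]
B Voicing Between Vowels: [kekfefata] → [kekfefada]
C Final Vowel Deletion: [kekfefada] → [kekfefad]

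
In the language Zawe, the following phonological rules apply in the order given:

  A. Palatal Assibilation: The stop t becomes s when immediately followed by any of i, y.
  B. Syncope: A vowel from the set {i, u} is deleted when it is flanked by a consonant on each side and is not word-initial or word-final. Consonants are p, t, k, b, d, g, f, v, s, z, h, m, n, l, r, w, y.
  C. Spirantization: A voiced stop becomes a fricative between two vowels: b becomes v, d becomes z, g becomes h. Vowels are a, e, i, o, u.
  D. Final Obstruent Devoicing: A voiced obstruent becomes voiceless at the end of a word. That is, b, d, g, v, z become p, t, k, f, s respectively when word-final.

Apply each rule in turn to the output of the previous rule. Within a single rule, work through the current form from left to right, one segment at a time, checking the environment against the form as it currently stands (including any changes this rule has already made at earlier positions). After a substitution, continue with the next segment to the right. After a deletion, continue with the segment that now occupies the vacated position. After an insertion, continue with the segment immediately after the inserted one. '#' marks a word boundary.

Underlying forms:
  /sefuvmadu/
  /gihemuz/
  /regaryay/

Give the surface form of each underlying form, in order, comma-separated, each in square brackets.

[sefvmazu], [ghems], [reharyay]

/sefuvmadu/:
  A Palatal Assibilation: no change — [sefuvmadu]
  B Syncope: [sefuvmadu] → [sefvmadu]
  C Spirantization: [sefvmadu] → [sefvmazu]
  D Final Obstruent Devoicing: no change — [sefvmazu]
/gihemuz/:
  A Palatal Assibilation: no change — [gihemuz]
  B Syncope: [gihemuz] → [ghemz]
  C Spirantization: no change — [ghemz]
  D Final Obstruent Devoicing: [ghemz] → [ghems]
/regaryay/:
  A Palatal Assibilation: no change — [regaryay]
  B Syncope: no change — [regaryay]
  C Spirantization: [regaryay] → [reharyay]
  D Final Obstruent Devoicing: no change — [reharyay]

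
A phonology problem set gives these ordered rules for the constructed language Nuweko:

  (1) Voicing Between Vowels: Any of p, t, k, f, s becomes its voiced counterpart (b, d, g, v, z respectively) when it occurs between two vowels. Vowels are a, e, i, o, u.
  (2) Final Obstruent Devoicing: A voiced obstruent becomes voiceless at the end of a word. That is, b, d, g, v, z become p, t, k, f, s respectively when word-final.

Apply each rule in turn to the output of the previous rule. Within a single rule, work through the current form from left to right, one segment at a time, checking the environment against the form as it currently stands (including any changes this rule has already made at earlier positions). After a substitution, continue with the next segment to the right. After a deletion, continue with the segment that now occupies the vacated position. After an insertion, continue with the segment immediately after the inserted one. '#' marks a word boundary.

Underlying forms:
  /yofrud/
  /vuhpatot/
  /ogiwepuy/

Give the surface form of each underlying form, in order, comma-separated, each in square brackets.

[yofrut], [vuhpadot], [ogiwebuy]

/yofrud/:
  (1) Voicing Between Vowels: no change — [yofrud]
  (2) Final Obstruent Devoicing: [yofrud] → [yofrut]
/vuhpatot/:
  (1) Voicing Between Vowels: [vuhpatot] → [vuhpadot]
  (2) Final Obstruent Devoicing: no change — [vuhpadot]
/ogiwepuy/:
  (1) Voicing Between Vowels: [ogiwepuy] → [ogiwebuy]
  (2) Final Obstruent Devoicing: no change — [ogiwebuy]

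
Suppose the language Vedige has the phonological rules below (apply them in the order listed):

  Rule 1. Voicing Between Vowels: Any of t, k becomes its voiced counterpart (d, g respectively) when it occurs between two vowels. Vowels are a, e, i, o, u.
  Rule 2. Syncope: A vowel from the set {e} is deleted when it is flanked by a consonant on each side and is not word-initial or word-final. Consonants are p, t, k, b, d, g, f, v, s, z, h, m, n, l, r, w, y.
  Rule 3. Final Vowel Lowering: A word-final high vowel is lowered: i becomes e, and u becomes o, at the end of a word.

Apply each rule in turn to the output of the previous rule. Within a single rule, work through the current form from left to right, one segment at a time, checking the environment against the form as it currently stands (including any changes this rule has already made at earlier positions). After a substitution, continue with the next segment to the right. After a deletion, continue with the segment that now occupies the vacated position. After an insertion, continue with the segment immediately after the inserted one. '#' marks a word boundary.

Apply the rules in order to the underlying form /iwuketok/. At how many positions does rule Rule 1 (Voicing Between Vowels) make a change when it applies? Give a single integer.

2

Rule 1 Voicing Between Vowels: [iwuketok] → [iwugedok]
Rule 2 Syncope: [iwugedok] → [iwugdok]
Rule 3 Final Vowel Lowering: no change — [iwugdok]
Rule Rule 1 changed 2 position(s).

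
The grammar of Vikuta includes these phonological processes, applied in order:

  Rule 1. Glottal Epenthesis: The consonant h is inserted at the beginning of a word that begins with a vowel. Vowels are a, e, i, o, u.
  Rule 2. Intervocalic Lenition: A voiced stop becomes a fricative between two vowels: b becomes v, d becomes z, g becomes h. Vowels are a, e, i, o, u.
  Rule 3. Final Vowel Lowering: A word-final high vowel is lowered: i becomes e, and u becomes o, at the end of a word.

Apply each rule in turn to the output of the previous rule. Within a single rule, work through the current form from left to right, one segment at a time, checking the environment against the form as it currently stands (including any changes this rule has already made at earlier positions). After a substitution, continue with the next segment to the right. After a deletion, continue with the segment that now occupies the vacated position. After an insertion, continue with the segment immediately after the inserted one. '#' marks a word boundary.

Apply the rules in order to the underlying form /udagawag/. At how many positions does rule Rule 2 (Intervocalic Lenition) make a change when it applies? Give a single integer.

2

Rule 1 Glottal Epenthesis: [udagawag] → [hudagawag]
Rule 2 Intervocalic Lenition: [hudagawag] → [huzahawag]
Rule 3 Final Vowel Lowering: no change — [huzahawag]
Rule Rule 2 changed 2 position(s).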